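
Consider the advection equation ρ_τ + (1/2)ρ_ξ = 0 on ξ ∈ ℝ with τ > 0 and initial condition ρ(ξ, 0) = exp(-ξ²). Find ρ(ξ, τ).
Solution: By characteristics (dξ/dτ = 1/2), ρ(ξ,τ) = f(ξ - (1/2)τ) with f = ρ(·, 0).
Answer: ρ(ξ, τ) = exp(-(ξ - τ/2)²)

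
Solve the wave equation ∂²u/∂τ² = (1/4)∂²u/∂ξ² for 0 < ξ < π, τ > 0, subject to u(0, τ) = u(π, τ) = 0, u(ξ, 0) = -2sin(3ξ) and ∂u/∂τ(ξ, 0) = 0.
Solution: Using separation of variables u = X(ξ)T(τ):
Eigenfunctions: sin(nξ), n = 1, 2, 3, ...
General solution: u(ξ, τ) = Σ [A_n cos(n τ/2) + B_n sin(n τ/2)] sin(nξ)
From u(ξ,0) = -2sin(3ξ): A_3=-2. From u_τ(ξ,0) = 0: all B_n = 0.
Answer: u(ξ, τ) = -2sin(3ξ)cos(3τ/2)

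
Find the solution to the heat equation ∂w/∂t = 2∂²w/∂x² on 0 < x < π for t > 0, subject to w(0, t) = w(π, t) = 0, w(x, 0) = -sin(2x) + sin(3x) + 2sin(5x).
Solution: Using separation of variables w = X(x)T(t):
Eigenfunctions: sin(nx), n = 1, 2, 3, ...
General solution: w(x, t) = Σ c_n sin(nx) exp(-2n² t)
Matching w(x,0) = -sin(2x) + sin(3x) + 2sin(5x) term by term: c_2=-1, c_3=1, c_5=2.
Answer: w(x, t) = -exp(-8t)sin(2x) + exp(-18t)sin(3x) + 2exp(-50t)sin(5x)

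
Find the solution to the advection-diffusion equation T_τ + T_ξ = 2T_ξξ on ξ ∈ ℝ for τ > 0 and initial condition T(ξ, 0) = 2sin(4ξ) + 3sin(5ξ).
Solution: Moving frame: η = ξ - τ, σ = τ, T = u(η,σ), so T_τ = u_σ - u_η and T_ξξ = u_ηη.
Hence T_τ + T_ξ = u_σ and the PDE becomes the heat equation u_σ = 2u_ηη on η ∈ ℝ.
Initial data: u(η,0) = T(η,0) = 2sin(4η) + 3sin(5η). Each mode sin(nη) decays as exp(-2n²σ) on ℝ, so u(η,σ) = Σ c_n exp(-2n²σ) sin(nη) with c_4=2, c_5=3: u(η,σ) = 2exp(-32σ)sin(4η) + 3exp(-50σ)sin(5η).
Substituting back: T(ξ,τ) = u(ξ - τ, τ).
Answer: T(ξ, τ) = 2exp(-32τ)sin(4ξ - 4τ) + 3exp(-50τ)sin(5ξ - 5τ)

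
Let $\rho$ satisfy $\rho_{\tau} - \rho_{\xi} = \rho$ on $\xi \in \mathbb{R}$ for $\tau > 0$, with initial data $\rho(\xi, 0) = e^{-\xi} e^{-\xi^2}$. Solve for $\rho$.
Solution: Substitute $\rho = e^{-\xi}u$.
Then $\rho_{\xi} = e^{-\xi}(u_{\xi} - u)$, $\rho_{\tau} = e^{-\xi}u_{\tau}$; substituting and dividing by $e^{-\xi}$, the lower-order terms cancel: $u_{\tau} - u_{\xi} = 0$ (standard advection equation).
Data for $u$: $u(\xi,0) = e^{\xi}\rho(\xi,0) = e^{-\xi^2}$.
By characteristics ($d\xi/d\tau = -1$), $u(\xi,\tau) = f(\xi + \tau)$ with $f = u( \cdot , 0)$.
So $u(\xi,\tau) = e^{-(\xi + \tau)^2}$, and $\rho(\xi,\tau) = e^{-\xi}u(\xi,\tau)$.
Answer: $\rho(\xi, \tau) = e^{-\xi} e^{-(\tau + \xi)^2}$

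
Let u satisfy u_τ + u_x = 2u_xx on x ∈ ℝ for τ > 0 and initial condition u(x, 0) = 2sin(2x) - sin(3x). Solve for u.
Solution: Moving frame: η = x - τ, σ = τ, u = w(η,σ), so u_τ = w_σ - w_η and u_xx = w_ηη.
Hence u_τ + u_x = w_σ and the PDE becomes the heat equation w_σ = 2w_ηη on η ∈ ℝ.
Initial data: w(η,0) = u(η,0) = 2sin(2η) - sin(3η). Each mode sin(nη) decays as exp(-2n²σ) on ℝ, so w(η,σ) = Σ c_n exp(-2n²σ) sin(nη) with c_2=2, c_3=-1: w(η,σ) = 2exp(-8σ)sin(2η) - exp(-18σ)sin(3η).
Substituting back: u(x,τ) = w(x - τ, τ).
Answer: u(x, τ) = 2exp(-8τ)sin(2x - 2τ) - exp(-18τ)sin(3x - 3τ)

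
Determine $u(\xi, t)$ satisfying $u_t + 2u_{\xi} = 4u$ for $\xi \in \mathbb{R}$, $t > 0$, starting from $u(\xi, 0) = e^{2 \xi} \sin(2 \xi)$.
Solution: Substitute $u = e^{2\xi}w$.
Then $u_{\xi} = e^{2\xi}(w_{\xi} + 2w)$, $u_t = e^{2\xi}w_t$; substituting and dividing by $e^{2\xi}$, the lower-order terms cancel: $w_t + 2w_{\xi} = 0$ (standard advection equation).
Data for $w$: $w(\xi,0) = e^{-2\xi}u(\xi,0) = \sin(2 \xi)$.
By characteristics ($d\xi/dt = 2$), $w(\xi,t) = f(\xi - 2t)$ with $f = w( \cdot , 0)$.
So $w(\xi,t) = - \sin(4 t - 2 \xi)$, and $u(\xi,t) = e^{2\xi}w(\xi,t)$.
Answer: $u(\xi, t) = e^{2 \xi} \sin(2 \xi - 4 t)$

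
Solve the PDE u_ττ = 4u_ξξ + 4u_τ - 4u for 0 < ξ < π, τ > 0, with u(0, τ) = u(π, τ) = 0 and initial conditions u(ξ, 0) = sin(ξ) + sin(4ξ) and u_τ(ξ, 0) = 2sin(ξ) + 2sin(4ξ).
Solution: Substitute u = exp(2τ)w.
Then u_τ = exp(2τ)(w_τ + 2w), u_ττ = exp(2τ)(w_ττ + 4w_τ + 4w), u_ξξ = exp(2τ)w_ξξ; substituting and dividing by exp(2τ), the lower-order terms cancel: w_ττ = 4w_ξξ (standard wave equation).
Data for w: w(ξ,0) = u(ξ,0) = sin(ξ) + sin(4ξ); w_τ(ξ,0) = u_τ(ξ,0) - 2u(ξ,0) = 0. The boundary conditions carry over: w(0,τ) = w(π,τ) = 0.
Separating variables: w = Σ [A_n cos(ω_n τ) + B_n sin(ω_n τ)] sin(nξ), ω_n = 2n. From ICs: A_1=1, A_4=1.
So w(ξ,τ) = sin(ξ)cos(2τ) + sin(4ξ)cos(8τ), and u(ξ,τ) = exp(2τ)w(ξ,τ).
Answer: u(ξ, τ) = exp(2τ)sin(ξ)cos(2τ) + exp(2τ)sin(4ξ)cos(8τ)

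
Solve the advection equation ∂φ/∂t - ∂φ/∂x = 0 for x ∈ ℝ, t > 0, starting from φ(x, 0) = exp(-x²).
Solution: By characteristics (dx/dt = -1), φ(x,t) = f(x + t) with f = φ(·, 0).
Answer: φ(x, t) = exp(-(t + x)²)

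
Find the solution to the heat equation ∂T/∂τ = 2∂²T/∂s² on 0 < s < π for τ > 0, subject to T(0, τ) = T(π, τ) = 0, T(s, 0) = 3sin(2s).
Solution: Separating variables: T = Σ c_n exp(-2n²τ) sin(ns). From T(s,0) = 3sin(2s): c_2=3.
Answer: T(s, τ) = 3exp(-8τ)sin(2s)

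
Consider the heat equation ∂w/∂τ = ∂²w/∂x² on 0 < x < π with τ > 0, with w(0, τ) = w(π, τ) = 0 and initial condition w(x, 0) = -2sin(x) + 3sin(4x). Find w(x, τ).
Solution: Separating variables: w = Σ c_n exp(-n²τ) sin(nx). From w(x,0) = -2sin(x) + 3sin(4x): c_1=-2, c_4=3.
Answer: w(x, τ) = -2exp(-τ)sin(x) + 3exp(-16τ)sin(4x)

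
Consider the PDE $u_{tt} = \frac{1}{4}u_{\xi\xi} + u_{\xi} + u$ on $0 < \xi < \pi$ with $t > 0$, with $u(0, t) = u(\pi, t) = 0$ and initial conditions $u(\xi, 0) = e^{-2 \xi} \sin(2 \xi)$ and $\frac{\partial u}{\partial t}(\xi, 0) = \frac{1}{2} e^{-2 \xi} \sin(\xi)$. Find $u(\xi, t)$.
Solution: Substitute $u = e^{-2\xi}w$, i.e. $w = e^{2\xi}u$.
By the product rule, $u_{\xi} = e^{-2\xi}(w_{\xi} - 2w)$, $u_{\xi\xi} = e^{-2\xi}(w_{\xi\xi} - 4w_{\xi} + 4w)$, $u_{tt} = e^{-2\xi}w_{tt}$.
Substituting into the PDE and dividing by $e^{-2\xi}$: $w_{tt} = \frac{1}{4}(w_{\xi\xi} - 4w_{\xi} + 4w) + (w_{\xi} - 2w) + w$.
The lower-order terms cancel, leaving the standard wave equation $w_{tt} = \frac{1}{4}w_{\xi\xi}$.
Initial data for $w$: $w(\xi,0) = e^{2\xi}u(\xi,0) = \sin(2 \xi)$; $w_t(\xi,0) = e^{2\xi}u_t(\xi,0) = \frac{1}{2} \sin(\xi)$. The boundary conditions carry over: $w(0,t) = w(\pi,t) = 0$.
Solve for $w$:
  Using separation of variables $w = X(\xi)T(t)$:
  Eigenfunctions: $\sin(n\xi)$, $n = 1, 2, 3, \ldots$
  General solution: $w(\xi, t) = \sum [A_n \cos(n t/2) + B_n \sin(n t/2)] \sin(n\xi)$
  From $w(\xi,0) = \sin(2 \xi)$: $A_2=1$. From $w_t(\xi,0) = \frac{1}{2} \sin(\xi)$, using $w_t(\xi,0) = \sum \omega_n B_n \sin(n\xi)$ with $\omega_n = n/2$: $B_1 = (1/2)/(1/2) = 1$.
Hence $w(\xi,t) = \sin(t/2) \sin(\xi) + \sin(2 \xi) \cos(t)$.
Transform back: $u(\xi,t) = e^{-2\xi}w(\xi,t)$.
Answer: $u(\xi, t) = e^{-2 \xi} \sin(\xi) \sin(t/2) + e^{-2 \xi} \sin(2 \xi) \cos(t)$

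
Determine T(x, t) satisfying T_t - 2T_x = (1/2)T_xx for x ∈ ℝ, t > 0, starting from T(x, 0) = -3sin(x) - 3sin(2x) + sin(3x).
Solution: Change to a moving frame: let η = x + 2t, σ = t and write T(x,t) = u(η,σ).
By the chain rule T_t = u_σ + 2u_η, T_x = u_η, T_xx = u_ηη.
Then T_t - 2T_x = u_σ: the advection term cancels and the PDE becomes the heat equation u_σ = (1/2)u_ηη on η ∈ ℝ.
Initial data: u(η,0) = T(η,0) = -3sin(η) - 3sin(2η) + sin(3η).
On η ∈ ℝ each mode satisfies (sin(nη))″ = -n² sin(nη), so exp(-n²σ/2) sin(nη) solves the heat equation; by superposition u(η,σ) = Σ c_n exp(-n²σ/2) sin(nη).
Reading off the coefficients: c_1=-3, c_2=-3, c_3=1, so u(η,σ) = -3exp(-2σ)sin(2η) - 3exp(-σ/2)sin(η) + exp(-9σ/2)sin(3η).
Substituting back η = x + 2t, σ = t: T(x,t) = u(x + 2t, t).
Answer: T(x, t) = -3exp(-2t)sin(4t + 2x) - 3exp(-t/2)sin(2t + x) + exp(-9t/2)sin(6t + 3x)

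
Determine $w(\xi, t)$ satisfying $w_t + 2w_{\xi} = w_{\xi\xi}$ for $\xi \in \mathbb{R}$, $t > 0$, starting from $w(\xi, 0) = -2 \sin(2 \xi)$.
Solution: Moving frame: $\eta = \xi - 2t$, $\sigma = t$, $w = u(\eta,\sigma)$, so $w_t = u_{\sigma} - 2u_{\eta}$ and $w_{\xi\xi} = u_{\eta\eta}$.
Hence $w_t + 2w_{\xi} = u_{\sigma}$ and the PDE becomes the heat equation $u_{\sigma} = u_{\eta\eta}$ on $\eta \in \mathbb{R}$.
Initial data: $u(\eta,0) = w(\eta,0) = -2 \sin(2 \eta)$. Each mode $\sin(n\eta)$ decays as $e^{-n^2\sigma}$ on $\mathbb{R}$, so $u(\eta,\sigma) = \sum c_n e^{-n^2\sigma} \sin(n\eta)$ with $c_2=-2$: $u(\eta,\sigma) = -2 e^{-4 \sigma} \sin(2 \eta)$.
Substituting back: $w(\xi,t) = u(\xi - 2t, t)$.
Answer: $w(\xi, t) = -2 e^{-4 t} \sin(2 \xi - 4 t)$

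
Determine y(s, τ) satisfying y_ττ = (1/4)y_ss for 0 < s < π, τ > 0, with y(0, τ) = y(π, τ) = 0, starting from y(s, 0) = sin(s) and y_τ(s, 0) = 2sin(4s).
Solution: Using separation of variables y = X(s)T(τ):
Eigenfunctions: sin(ns), n = 1, 2, 3, ...
General solution: y(s, τ) = Σ [A_n cos(n τ/2) + B_n sin(n τ/2)] sin(ns)
From y(s,0) = sin(s): A_1=1. From y_τ(s,0) = 2sin(4s), using y_τ(s,0) = Σ ω_n B_n sin(ns) with ω_n = n/2: B_4 = 2/2 = 1.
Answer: y(s, τ) = sin(s)cos(τ/2) + sin(4s)sin(2τ)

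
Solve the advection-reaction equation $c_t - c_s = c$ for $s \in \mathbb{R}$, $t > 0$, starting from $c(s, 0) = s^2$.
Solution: Substitute $c = e^{t}u$, i.e. $u = e^{-t}c$.
By the product rule, $c_t = e^{t}(u_t + u)$, $c_s = e^{t}u_s$.
Substituting into the PDE and dividing by $e^{t}$: $u_t + u - u_s = u$.
The lower-order terms cancel, leaving the standard advection equation $u_t - u_s = 0$.
Initial data for $u$: $u(s,0) = c(s,0) = s^2$.
Solve for $u$:
  By method of characteristics (waves move left with speed 1):
  Along characteristics $s + t =$ const, $u$ is constant, so $u(s,t) = f(s + t)$ with $f = u( \cdot , 0)$.
Hence $u(s,t) = s^2 + 2 s t + t^2$.
Transform back: $c(s,t) = e^{t}u(s,t)$.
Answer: $c(s, t) = s^2 e^{t} + 2 s t e^{t} + t^2 e^{t}$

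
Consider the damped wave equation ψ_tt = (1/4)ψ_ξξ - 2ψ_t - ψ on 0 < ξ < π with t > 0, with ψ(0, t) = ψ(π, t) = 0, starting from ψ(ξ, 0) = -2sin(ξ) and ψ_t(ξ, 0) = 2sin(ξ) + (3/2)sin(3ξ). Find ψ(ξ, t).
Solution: Substitute ψ = exp(-t)u, i.e. u = exp(t)ψ.
By the product rule, ψ_t = exp(-t)(u_t - u), ψ_tt = exp(-t)(u_tt - 2u_t + u), ψ_ξξ = exp(-t)u_ξξ.
Substituting into the PDE and dividing by exp(-t): u_tt - 2u_t + u = (1/4)u_ξξ - 2(u_t - u) - u.
The lower-order terms cancel, leaving the standard wave equation u_tt = (1/4)u_ξξ.
Initial data for u: u(ξ,0) = ψ(ξ,0) = -2sin(ξ); u_t(ξ,0) = ψ_t(ξ,0) + ψ(ξ,0) = (3/2)sin(3ξ). The boundary conditions carry over: u(0,t) = u(π,t) = 0.
Solve for u:
  Using separation of variables u = X(ξ)T(t):
  Eigenfunctions: sin(nξ), n = 1, 2, 3, ...
  General solution: u(ξ, t) = Σ [A_n cos(n t/2) + B_n sin(n t/2)] sin(nξ)
  From u(ξ,0) = -2sin(ξ): A_1=-2. From u_t(ξ,0) = (3/2)sin(3ξ), using u_t(ξ,0) = Σ ω_n B_n sin(nξ) with ω_n = n/2: B_3 = (3/2)/(3/2) = 1.
Hence u(ξ,t) = sin(3t/2)sin(3ξ) - 2sin(ξ)cos(t/2).
Transform back: ψ(ξ,t) = exp(-t)u(ξ,t).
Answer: ψ(ξ, t) = exp(-t)sin(3t/2)sin(3ξ) - 2exp(-t)sin(ξ)cos(t/2)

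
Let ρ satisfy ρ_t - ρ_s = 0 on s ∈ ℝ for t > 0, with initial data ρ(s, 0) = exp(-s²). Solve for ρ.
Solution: By method of characteristics (waves move left with speed 1):
Along characteristics s + t = const, ρ is constant, so ρ(s,t) = f(s + t) with f = ρ(·, 0).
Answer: ρ(s, t) = exp(-(s + t)²)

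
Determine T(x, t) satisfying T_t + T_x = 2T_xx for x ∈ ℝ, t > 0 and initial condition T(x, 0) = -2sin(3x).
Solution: Moving frame: η = x - t, σ = t, T = u(η,σ), so T_t = u_σ - u_η and T_xx = u_ηη.
Hence T_t + T_x = u_σ and the PDE becomes the heat equation u_σ = 2u_ηη on η ∈ ℝ.
Initial data: u(η,0) = T(η,0) = -2sin(3η). Each mode sin(nη) decays as exp(-2n²σ) on ℝ, so u(η,σ) = Σ c_n exp(-2n²σ) sin(nη) with c_3=-2: u(η,σ) = -2exp(-18σ)sin(3η).
Substituting back: T(x,t) = u(x - t, t).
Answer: T(x, t) = 2exp(-18t)sin(3t - 3x)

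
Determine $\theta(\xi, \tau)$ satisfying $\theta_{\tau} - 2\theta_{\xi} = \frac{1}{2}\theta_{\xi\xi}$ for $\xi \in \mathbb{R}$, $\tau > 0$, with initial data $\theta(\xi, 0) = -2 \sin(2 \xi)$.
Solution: Change to a moving frame: let $\eta = \xi + 2\tau$, $\sigma = \tau$ and write $\theta(\xi,\tau) = u(\eta,\sigma)$.
By the chain rule $\theta_{\tau} = u_{\sigma} + 2u_{\eta}$, $\theta_{\xi} = u_{\eta}$, $\theta_{\xi\xi} = u_{\eta\eta}$.
Then $\theta_{\tau} - 2\theta_{\xi} = u_{\sigma}$: the advection term cancels and the PDE becomes the heat equation $u_{\sigma} = \frac{1}{2}u_{\eta\eta}$ on $\eta \in \mathbb{R}$.
Initial data: $u(\eta,0) = \theta(\eta,0) = -2 \sin(2 \eta)$.
On $\eta \in \mathbb{R}$ each mode satisfies $(\sin(n\eta))'' = -n^2 \sin(n\eta)$, so $e^{-n^2\sigma/2} \sin(n\eta)$ solves the heat equation; by superposition $u(\eta,\sigma) = \sum c_n e^{-n^2\sigma/2} \sin(n\eta)$.
Reading off the coefficients: $c_2=-2$, so $u(\eta,\sigma) = -2 e^{-2 \sigma} \sin(2 \eta)$.
Substituting back $\eta = \xi + 2\tau$, $\sigma = \tau$: $\theta(\xi,\tau) = u(\xi + 2\tau, \tau)$.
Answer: $\theta(\xi, \tau) = -2 e^{-2 \tau} \sin(4 \tau + 2 \xi)$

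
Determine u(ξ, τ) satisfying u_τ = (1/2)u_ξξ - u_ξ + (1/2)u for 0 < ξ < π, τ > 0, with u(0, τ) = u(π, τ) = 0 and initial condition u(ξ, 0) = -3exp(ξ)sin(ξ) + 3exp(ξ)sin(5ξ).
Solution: Substitute u = exp(ξ)w, i.e. w = exp(-ξ)u.
By the product rule, u_ξ = exp(ξ)(w_ξ + w), u_ξξ = exp(ξ)(w_ξξ + 2w_ξ + w), u_τ = exp(ξ)w_τ.
Substituting into the PDE and dividing by exp(ξ): w_τ = (1/2)(w_ξξ + 2w_ξ + w) - (w_ξ + w) + (1/2)w.
The lower-order terms cancel, leaving the standard heat equation w_τ = (1/2)w_ξξ.
Initial data for w: w(ξ,0) = exp(-ξ)u(ξ,0) = -3sin(ξ) + 3sin(5ξ). The boundary conditions carry over: w(0,τ) = w(π,τ) = 0.
Solve for w:
  Using separation of variables w = X(ξ)T(τ):
  Eigenfunctions: sin(nξ), n = 1, 2, 3, ...
  General solution: w(ξ, τ) = Σ c_n sin(nξ) exp(-n² τ/2)
  Matching w(ξ,0) = -3sin(ξ) + 3sin(5ξ) term by term: c_1=-3, c_5=3.
Hence w(ξ,τ) = -3exp(-τ/2)sin(ξ) + 3exp(-25τ/2)sin(5ξ).
Transform back: u(ξ,τ) = exp(ξ)w(ξ,τ).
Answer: u(ξ, τ) = -3exp(ξ)exp(-τ/2)sin(ξ) + 3exp(ξ)exp(-25τ/2)sin(5ξ)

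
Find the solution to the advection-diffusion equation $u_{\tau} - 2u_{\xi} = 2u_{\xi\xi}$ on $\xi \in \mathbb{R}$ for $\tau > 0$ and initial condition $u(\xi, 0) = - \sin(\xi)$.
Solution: Change to a moving frame: let $\eta = \xi + 2\tau$, $\sigma = \tau$ and write $u(\xi,\tau) = w(\eta,\sigma)$.
By the chain rule $u_{\tau} = w_{\sigma} + 2w_{\eta}$, $u_{\xi} = w_{\eta}$, $u_{\xi\xi} = w_{\eta\eta}$.
Then $u_{\tau} - 2u_{\xi} = w_{\sigma}$: the advection term cancels and the PDE becomes the heat equation $w_{\sigma} = 2w_{\eta\eta}$ on $\eta \in \mathbb{R}$.
Initial data: $w(\eta,0) = u(\eta,0) = - \sin(\eta)$.
On $\eta \in \mathbb{R}$ each mode satisfies $(\sin(n\eta))'' = -n^2 \sin(n\eta)$, so $e^{-2n^2\sigma} \sin(n\eta)$ solves the heat equation; by superposition $w(\eta,\sigma) = \sum c_n e^{-2n^2\sigma} \sin(n\eta)$.
Reading off the coefficients: $c_1=-1$, so $w(\eta,\sigma) = - e^{-2 \sigma} \sin(\eta)$.
Substituting back $\eta = \xi + 2\tau$, $\sigma = \tau$: $u(\xi,\tau) = w(\xi + 2\tau, \tau)$.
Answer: $u(\xi, \tau) = - e^{-2 \tau} \sin(2 \tau + \xi)$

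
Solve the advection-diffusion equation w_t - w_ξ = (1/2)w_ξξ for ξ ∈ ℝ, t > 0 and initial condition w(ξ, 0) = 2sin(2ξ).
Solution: Moving frame: η = ξ + t, σ = t, w = u(η,σ), so w_t = u_σ + u_η and w_ξξ = u_ηη.
Hence w_t - w_ξ = u_σ and the PDE becomes the heat equation u_σ = (1/2)u_ηη on η ∈ ℝ.
Initial data: u(η,0) = w(η,0) = 2sin(2η). Each mode sin(nη) decays as exp(-n²σ/2) on ℝ, so u(η,σ) = Σ c_n exp(-n²σ/2) sin(nη) with c_2=2: u(η,σ) = 2exp(-2σ)sin(2η).
Substituting back: w(ξ,t) = u(ξ + t, t).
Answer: w(ξ, t) = 2exp(-2t)sin(2t + 2ξ)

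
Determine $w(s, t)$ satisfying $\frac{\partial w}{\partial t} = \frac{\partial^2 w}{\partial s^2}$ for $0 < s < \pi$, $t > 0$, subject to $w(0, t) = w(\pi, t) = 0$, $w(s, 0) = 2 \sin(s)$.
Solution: Using separation of variables $w = X(s)T(t)$:
Eigenfunctions: $\sin(ns)$, $n = 1, 2, 3, \ldots$
General solution: $w(s, t) = \sum c_n \sin(ns) e^{-n^2 t}$
Matching $w(s,0) = 2 \sin(s)$ term by term: $c_1=2$.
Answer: $w(s, t) = 2 e^{-t} \sin(s)$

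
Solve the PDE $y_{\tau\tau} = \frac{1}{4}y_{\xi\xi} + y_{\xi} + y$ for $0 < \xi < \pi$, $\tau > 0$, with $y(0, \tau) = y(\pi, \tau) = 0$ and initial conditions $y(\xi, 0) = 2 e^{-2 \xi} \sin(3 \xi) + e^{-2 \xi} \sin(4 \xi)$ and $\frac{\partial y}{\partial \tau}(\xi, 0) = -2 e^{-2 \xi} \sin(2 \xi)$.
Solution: Substitute $y = e^{-2\xi}u$, i.e. $u = e^{2\xi}y$.
By the product rule, $y_{\xi} = e^{-2\xi}(u_{\xi} - 2u)$, $y_{\xi\xi} = e^{-2\xi}(u_{\xi\xi} - 4u_{\xi} + 4u)$, $y_{\tau\tau} = e^{-2\xi}u_{\tau\tau}$.
Substituting into the PDE and dividing by $e^{-2\xi}$: $u_{\tau\tau} = \frac{1}{4}(u_{\xi\xi} - 4u_{\xi} + 4u) + (u_{\xi} - 2u) + u$.
The lower-order terms cancel, leaving the standard wave equation $u_{\tau\tau} = \frac{1}{4}u_{\xi\xi}$.
Initial data for $u$: $u(\xi,0) = e^{2\xi}y(\xi,0) = 2 \sin(3 \xi) + \sin(4 \xi)$; $u_{\tau}(\xi,0) = e^{2\xi}y_{\tau}(\xi,0) = -2 \sin(2 \xi)$. The boundary conditions carry over: $u(0,\tau) = u(\pi,\tau) = 0$.
Solve for $u$:
  Using separation of variables $u = X(\xi)T(\tau)$:
  Eigenfunctions: $\sin(n\xi)$, $n = 1, 2, 3, \ldots$
  General solution: $u(\xi, \tau) = \sum [A_n \cos(n \tau/2) + B_n \sin(n \tau/2)] \sin(n\xi)$
  From $u(\xi,0) = 2 \sin(3 \xi) + \sin(4 \xi)$: $A_3=2, A_4=1$. From $u_{\tau}(\xi,0) = -2 \sin(2 \xi)$, using $u_{\tau}(\xi,0) = \sum \omega_n B_n \sin(n\xi)$ with $\omega_n = n/2$: $B_2 = (-2)/1 = -2$.
Hence $u(\xi,\tau) = -2 \sin(2 \xi) \sin(\tau) + 2 \sin(3 \xi) \cos(3 \tau/2) + \sin(4 \xi) \cos(2 \tau)$.
Transform back: $y(\xi,\tau) = e^{-2\xi}u(\xi,\tau)$.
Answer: $y(\xi, \tau) = -2 e^{-2 \xi} \sin(\tau) \sin(2 \xi) + 2 e^{-2 \xi} \sin(3 \xi) \cos(3 \tau/2) + e^{-2 \xi} \sin(4 \xi) \cos(2 \tau)$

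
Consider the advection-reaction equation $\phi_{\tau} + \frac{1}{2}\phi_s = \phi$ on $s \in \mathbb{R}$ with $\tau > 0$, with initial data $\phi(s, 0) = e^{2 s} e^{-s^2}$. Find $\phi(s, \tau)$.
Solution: Substitute $\phi = e^{2s}u$.
Then $\phi_s = e^{2s}(u_s + 2u)$, $\phi_{\tau} = e^{2s}u_{\tau}$; substituting and dividing by $e^{2s}$, the lower-order terms cancel: $u_{\tau} + \frac{1}{2}u_s = 0$ (standard advection equation).
Data for $u$: $u(s,0) = e^{-2s}\phi(s,0) = e^{-s^2}$.
By characteristics ($ds/d\tau = 1/2$), $u(s,\tau) = f(s - \frac{1}{2}\tau)$ with $f = u( \cdot , 0)$.
So $u(s,\tau) = e^{-(s - \tau/2)^2}$, and $\phi(s,\tau) = e^{2s}u(s,\tau)$.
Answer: $\phi(s, \tau) = e^{2 s} e^{-(-\tau/2 + s)^2}$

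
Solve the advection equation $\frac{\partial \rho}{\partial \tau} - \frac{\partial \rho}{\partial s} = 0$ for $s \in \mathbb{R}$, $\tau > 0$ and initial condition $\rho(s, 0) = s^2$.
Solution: By characteristics ($ds/d\tau = -1$), $\rho(s,\tau) = f(s + \tau)$ with $f = \rho( \cdot , 0)$.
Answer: $\rho(s, \tau) = \tau^2 + 2 \tau s + s^2$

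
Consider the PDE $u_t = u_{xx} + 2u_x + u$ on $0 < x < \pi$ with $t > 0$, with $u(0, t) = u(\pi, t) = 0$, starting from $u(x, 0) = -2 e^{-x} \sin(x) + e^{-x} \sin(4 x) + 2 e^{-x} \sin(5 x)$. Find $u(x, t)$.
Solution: Substitute $u = e^{-x}w$.
Then $u_x = e^{-x}(w_x - w)$, $u_{xx} = e^{-x}(w_{xx} - 2w_x + w)$, $u_t = e^{-x}w_t$; substituting and dividing by $e^{-x}$, the lower-order terms cancel: $w_t = w_{xx}$ (standard heat equation).
Data for $w$: $w(x,0) = e^{x}u(x,0) = -2 \sin(x) + \sin(4 x) + 2 \sin(5 x)$. The boundary conditions carry over: $w(0,t) = w(\pi,t) = 0$.
Separating variables: $w = \sum c_n e^{-n^2t} \sin(nx)$. From $w(x,0) = -2 \sin(x) + \sin(4 x) + 2 \sin(5 x)$: $c_1=-2, c_4=1, c_5=2$.
So $w(x,t) = -2 e^{-t} \sin(x) + e^{-16 t} \sin(4 x) + 2 e^{-25 t} \sin(5 x)$, and $u(x,t) = e^{-x}w(x,t)$.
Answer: $u(x, t) = -2 e^{-t} e^{-x} \sin(x) + e^{-16 t} e^{-x} \sin(4 x) + 2 e^{-25 t} e^{-x} \sin(5 x)$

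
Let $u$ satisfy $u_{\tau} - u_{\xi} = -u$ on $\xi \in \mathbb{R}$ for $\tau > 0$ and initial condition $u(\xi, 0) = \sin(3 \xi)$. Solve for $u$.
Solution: Substitute $u = e^{-\tau}w$, i.e. $w = e^{\tau}u$.
By the product rule, $u_{\tau} = e^{-\tau}(w_{\tau} - w)$, $u_{\xi} = e^{-\tau}w_{\xi}$.
Substituting into the PDE and dividing by $e^{-\tau}$: $w_{\tau} - w - w_{\xi} = -w$.
The lower-order terms cancel, leaving the standard advection equation $w_{\tau} - w_{\xi} = 0$.
Initial data for $w$: $w(\xi,0) = u(\xi,0) = \sin(3 \xi)$.
Solve for $w$:
  By method of characteristics (waves move left with speed 1):
  Along characteristics $\xi + \tau =$ const, $w$ is constant, so $w(\xi,\tau) = f(\xi + \tau)$ with $f = w( \cdot , 0)$.
Hence $w(\xi,\tau) = \sin(3 \xi + 3 \tau)$.
Transform back: $u(\xi,\tau) = e^{-\tau}w(\xi,\tau)$.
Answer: $u(\xi, \tau) = e^{-\tau} \sin(3 \tau + 3 \xi)$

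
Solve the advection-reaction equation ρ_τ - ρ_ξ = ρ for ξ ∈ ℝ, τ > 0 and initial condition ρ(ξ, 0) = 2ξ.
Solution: Substitute ρ = exp(τ)u.
Then ρ_τ = exp(τ)(u_τ + u), ρ_ξ = exp(τ)u_ξ; substituting and dividing by exp(τ), the lower-order terms cancel: u_τ - u_ξ = 0 (standard advection equation).
Data for u: u(ξ,0) = ρ(ξ,0) = 2ξ.
By characteristics (dξ/dτ = -1), u(ξ,τ) = f(ξ + τ) with f = u(·, 0).
So u(ξ,τ) = 2ξ + 2τ, and ρ(ξ,τ) = exp(τ)u(ξ,τ).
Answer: ρ(ξ, τ) = 2ξexp(τ) + 2τexp(τ)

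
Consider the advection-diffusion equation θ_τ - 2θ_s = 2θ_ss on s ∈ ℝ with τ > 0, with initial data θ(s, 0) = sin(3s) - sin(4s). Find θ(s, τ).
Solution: Change to a moving frame: let η = s + 2τ, σ = τ and write θ(s,τ) = u(η,σ).
By the chain rule θ_τ = u_σ + 2u_η, θ_s = u_η, θ_ss = u_ηη.
Then θ_τ - 2θ_s = u_σ: the advection term cancels and the PDE becomes the heat equation u_σ = 2u_ηη on η ∈ ℝ.
Initial data: u(η,0) = θ(η,0) = sin(3η) - sin(4η).
On η ∈ ℝ each mode satisfies (sin(nη))″ = -n² sin(nη), so exp(-2n²σ) sin(nη) solves the heat equation; by superposition u(η,σ) = Σ c_n exp(-2n²σ) sin(nη).
Reading off the coefficients: c_3=1, c_4=-1, so u(η,σ) = exp(-18σ)sin(3η) - exp(-32σ)sin(4η).
Substituting back η = s + 2τ, σ = τ: θ(s,τ) = u(s + 2τ, τ).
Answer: θ(s, τ) = exp(-18τ)sin(3s + 6τ) - exp(-32τ)sin(4s + 8τ)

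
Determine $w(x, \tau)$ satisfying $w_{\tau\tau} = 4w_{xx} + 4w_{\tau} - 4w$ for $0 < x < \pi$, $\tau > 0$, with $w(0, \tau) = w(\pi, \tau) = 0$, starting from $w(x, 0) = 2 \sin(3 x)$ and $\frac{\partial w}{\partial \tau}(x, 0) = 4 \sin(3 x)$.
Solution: Substitute $w = e^{2\tau}u$.
Then $w_{\tau} = e^{2\tau}(u_{\tau} + 2u)$, $w_{\tau\tau} = e^{2\tau}(u_{\tau\tau} + 4u_{\tau} + 4u)$, $w_{xx} = e^{2\tau}u_{xx}$; substituting and dividing by $e^{2\tau}$, the lower-order terms cancel: $u_{\tau\tau} = 4u_{xx}$ (standard wave equation).
Data for $u$: $u(x,0) = w(x,0) = 2 \sin(3 x)$; $u_{\tau}(x,0) = w_{\tau}(x,0) - 2w(x,0) = 0$. The boundary conditions carry over: $u(0,\tau) = u(\pi,\tau) = 0$.
Separating variables: $u = \sum [A_n \cos(\omega_n \tau) + B_n \sin(\omega_n \tau)] \sin(nx)$, $\omega_n = 2n$. From ICs: $A_3=2$.
So $u(x,\tau) = 2 \sin(3 x) \cos(6 \tau)$, and $w(x,\tau) = e^{2\tau}u(x,\tau)$.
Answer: $w(x, \tau) = 2 e^{2 \tau} \sin(3 x) \cos(6 \tau)$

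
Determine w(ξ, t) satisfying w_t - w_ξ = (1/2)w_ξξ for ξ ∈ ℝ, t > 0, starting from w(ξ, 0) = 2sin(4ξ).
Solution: Change to a moving frame: let η = ξ + t, σ = t and write w(ξ,t) = u(η,σ).
By the chain rule w_t = u_σ + u_η, w_ξ = u_η, w_ξξ = u_ηη.
Then w_t - w_ξ = u_σ: the advection term cancels and the PDE becomes the heat equation u_σ = (1/2)u_ηη on η ∈ ℝ.
Initial data: u(η,0) = w(η,0) = 2sin(4η).
On η ∈ ℝ each mode satisfies (sin(nη))″ = -n² sin(nη), so exp(-n²σ/2) sin(nη) solves the heat equation; by superposition u(η,σ) = Σ c_n exp(-n²σ/2) sin(nη).
Reading off the coefficients: c_4=2, so u(η,σ) = 2exp(-8σ)sin(4η).
Substituting back η = ξ + t, σ = t: w(ξ,t) = u(ξ + t, t).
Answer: w(ξ, t) = 2exp(-8t)sin(4t + 4ξ)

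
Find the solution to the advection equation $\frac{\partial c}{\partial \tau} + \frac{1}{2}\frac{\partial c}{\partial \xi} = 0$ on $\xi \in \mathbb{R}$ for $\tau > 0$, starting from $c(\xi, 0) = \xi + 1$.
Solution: By characteristics ($d\xi/d\tau = 1/2$), $c(\xi,\tau) = f(\xi - \frac{1}{2}\tau)$ with $f = c( \cdot , 0)$.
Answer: $c(\xi, \tau) = -\frac{1}{2} \tau + \xi + 1$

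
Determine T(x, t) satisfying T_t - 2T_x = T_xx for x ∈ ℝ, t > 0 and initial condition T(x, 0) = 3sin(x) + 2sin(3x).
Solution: Change to a moving frame: let η = x + 2t, σ = t and write T(x,t) = u(η,σ).
By the chain rule T_t = u_σ + 2u_η, T_x = u_η, T_xx = u_ηη.
Then T_t - 2T_x = u_σ: the advection term cancels and the PDE becomes the heat equation u_σ = u_ηη on η ∈ ℝ.
Initial data: u(η,0) = T(η,0) = 3sin(η) + 2sin(3η).
On η ∈ ℝ each mode satisfies (sin(nη))″ = -n² sin(nη), so exp(-n²σ) sin(nη) solves the heat equation; by superposition u(η,σ) = Σ c_n exp(-n²σ) sin(nη).
Reading off the coefficients: c_1=3, c_3=2, so u(η,σ) = 3exp(-σ)sin(η) + 2exp(-9σ)sin(3η).
Substituting back η = x + 2t, σ = t: T(x,t) = u(x + 2t, t).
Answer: T(x, t) = 3exp(-t)sin(2t + x) + 2exp(-9t)sin(6t + 3x)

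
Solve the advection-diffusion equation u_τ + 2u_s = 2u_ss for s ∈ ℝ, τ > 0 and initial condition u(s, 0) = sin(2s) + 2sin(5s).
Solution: Change to a moving frame: let η = s - 2τ, σ = τ and write u(s,τ) = w(η,σ).
By the chain rule u_τ = w_σ - 2w_η, u_s = w_η, u_ss = w_ηη.
Then u_τ + 2u_s = w_σ: the advection term cancels and the PDE becomes the heat equation w_σ = 2w_ηη on η ∈ ℝ.
Initial data: w(η,0) = u(η,0) = sin(2η) + 2sin(5η).
On η ∈ ℝ each mode satisfies (sin(nη))″ = -n² sin(nη), so exp(-2n²σ) sin(nη) solves the heat equation; by superposition w(η,σ) = Σ c_n exp(-2n²σ) sin(nη).
Reading off the coefficients: c_2=1, c_5=2, so w(η,σ) = exp(-8σ)sin(2η) + 2exp(-50σ)sin(5η).
Substituting back η = s - 2τ, σ = τ: u(s,τ) = w(s - 2τ, τ).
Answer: u(s, τ) = exp(-8τ)sin(2s - 4τ) + 2exp(-50τ)sin(5s - 10τ)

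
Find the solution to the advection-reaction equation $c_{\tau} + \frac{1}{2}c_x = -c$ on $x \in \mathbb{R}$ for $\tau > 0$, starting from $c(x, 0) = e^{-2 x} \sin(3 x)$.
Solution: Substitute $c = e^{-2x}u$, i.e. $u = e^{2x}c$.
By the product rule, $c_x = e^{-2x}(u_x - 2u)$, $c_{\tau} = e^{-2x}u_{\tau}$.
Substituting into the PDE and dividing by $e^{-2x}$: $u_{\tau} + \frac{1}{2}(u_x - 2u) = -u$.
The lower-order terms cancel, leaving the standard advection equation $u_{\tau} + \frac{1}{2}u_x = 0$.
Initial data for $u$: $u(x,0) = e^{2x}c(x,0) = \sin(3 x)$.
Solve for $u$:
  By method of characteristics (waves move right with speed 1/2):
  Along characteristics $x - \frac{1}{2}\tau =$ const, $u$ is constant, so $u(x,\tau) = f(x - \frac{1}{2}\tau)$ with $f = u( \cdot , 0)$.
Hence $u(x,\tau) = \sin(3 x - 3 \tau/2)$.
Transform back: $c(x,\tau) = e^{-2x}u(x,\tau)$.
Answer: $c(x, \tau) = - e^{-2 x} \sin(3 \tau/2 - 3 x)$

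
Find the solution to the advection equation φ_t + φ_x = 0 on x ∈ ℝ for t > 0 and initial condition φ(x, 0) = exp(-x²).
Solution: By characteristics (dx/dt = 1), φ(x,t) = f(x - t) with f = φ(·, 0).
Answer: φ(x, t) = exp(-(-t + x)²)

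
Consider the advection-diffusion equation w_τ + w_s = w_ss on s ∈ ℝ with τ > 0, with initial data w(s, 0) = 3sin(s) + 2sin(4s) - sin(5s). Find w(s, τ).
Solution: Moving frame: η = s - τ, σ = τ, w = u(η,σ), so w_τ = u_σ - u_η and w_ss = u_ηη.
Hence w_τ + w_s = u_σ and the PDE becomes the heat equation u_σ = u_ηη on η ∈ ℝ.
Initial data: u(η,0) = w(η,0) = 3sin(η) + 2sin(4η) - sin(5η). Each mode sin(nη) decays as exp(-n²σ) on ℝ, so u(η,σ) = Σ c_n exp(-n²σ) sin(nη) with c_1=3, c_4=2, c_5=-1: u(η,σ) = 3exp(-σ)sin(η) + 2exp(-16σ)sin(4η) - exp(-25σ)sin(5η).
Substituting back: w(s,τ) = u(s - τ, τ).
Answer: w(s, τ) = 3exp(-τ)sin(s - τ) + 2exp(-16τ)sin(4s - 4τ) - exp(-25τ)sin(5s - 5τ)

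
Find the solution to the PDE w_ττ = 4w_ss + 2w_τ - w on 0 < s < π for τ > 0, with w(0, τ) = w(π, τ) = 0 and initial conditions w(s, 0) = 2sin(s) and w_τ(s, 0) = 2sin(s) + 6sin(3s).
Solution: Substitute w = exp(τ)u, i.e. u = exp(-τ)w.
By the product rule, w_τ = exp(τ)(u_τ + u), w_ττ = exp(τ)(u_ττ + 2u_τ + u), w_ss = exp(τ)u_ss.
Substituting into the PDE and dividing by exp(τ): u_ττ + 2u_τ + u = 4u_ss + 2(u_τ + u) - u.
The lower-order terms cancel, leaving the standard wave equation u_ττ = 4u_ss.
Initial data for u: u(s,0) = w(s,0) = 2sin(s); u_τ(s,0) = w_τ(s,0) - w(s,0) = 6sin(3s). The boundary conditions carry over: u(0,τ) = u(π,τ) = 0.
Solve for u:
  Using separation of variables u = X(s)T(τ):
  Eigenfunctions: sin(ns), n = 1, 2, 3, ...
  General solution: u(s, τ) = Σ [A_n cos(2n τ) + B_n sin(2n τ)] sin(ns)
  From u(s,0) = 2sin(s): A_1=2. From u_τ(s,0) = 6sin(3s), using u_τ(s,0) = Σ ω_n B_n sin(ns) with ω_n = 2n: B_3 = 6/6 = 1.
Hence u(s,τ) = 2sin(s)cos(2τ) + sin(3s)sin(6τ).
Transform back: w(s,τ) = exp(τ)u(s,τ).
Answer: w(s, τ) = 2exp(τ)sin(s)cos(2τ) + exp(τ)sin(3s)sin(6τ)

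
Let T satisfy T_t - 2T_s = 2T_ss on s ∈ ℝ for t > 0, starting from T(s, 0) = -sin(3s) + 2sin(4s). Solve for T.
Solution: Change to a moving frame: let η = s + 2t, σ = t and write T(s,t) = u(η,σ).
By the chain rule T_t = u_σ + 2u_η, T_s = u_η, T_ss = u_ηη.
Then T_t - 2T_s = u_σ: the advection term cancels and the PDE becomes the heat equation u_σ = 2u_ηη on η ∈ ℝ.
Initial data: u(η,0) = T(η,0) = -sin(3η) + 2sin(4η).
On η ∈ ℝ each mode satisfies (sin(nη))″ = -n² sin(nη), so exp(-2n²σ) sin(nη) solves the heat equation; by superposition u(η,σ) = Σ c_n exp(-2n²σ) sin(nη).
Reading off the coefficients: c_3=-1, c_4=2, so u(η,σ) = -exp(-18σ)sin(3η) + 2exp(-32σ)sin(4η).
Substituting back η = s + 2t, σ = t: T(s,t) = u(s + 2t, t).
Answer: T(s, t) = -exp(-18t)sin(3s + 6t) + 2exp(-32t)sin(4s + 8t)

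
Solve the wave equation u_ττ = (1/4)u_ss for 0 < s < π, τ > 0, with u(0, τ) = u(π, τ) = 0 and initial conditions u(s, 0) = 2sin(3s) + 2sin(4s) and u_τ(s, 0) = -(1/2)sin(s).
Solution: Separating variables: u = Σ [A_n cos(ω_n τ) + B_n sin(ω_n τ)] sin(ns), ω_n = n/2. From ICs (B_n = velocity coefficient / ω_n): A_3=2, A_4=2, B_1=-1.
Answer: u(s, τ) = -sin(s)sin(τ/2) + 2sin(3s)cos(3τ/2) + 2sin(4s)cos(2τ)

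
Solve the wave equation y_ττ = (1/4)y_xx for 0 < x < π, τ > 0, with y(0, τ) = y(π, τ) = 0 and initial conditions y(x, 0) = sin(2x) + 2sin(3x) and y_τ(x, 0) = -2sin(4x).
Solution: Separating variables: y = Σ [A_n cos(ω_n τ) + B_n sin(ω_n τ)] sin(nx), ω_n = n/2. From ICs (B_n = velocity coefficient / ω_n): A_2=1, A_3=2, B_4=-1.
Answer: y(x, τ) = sin(2x)cos(τ) + 2sin(3x)cos(3τ/2) - sin(4x)sin(2τ)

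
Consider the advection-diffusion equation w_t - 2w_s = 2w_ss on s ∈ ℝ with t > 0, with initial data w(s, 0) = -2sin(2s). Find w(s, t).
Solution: Change to a moving frame: let η = s + 2t, σ = t and write w(s,t) = u(η,σ).
By the chain rule w_t = u_σ + 2u_η, w_s = u_η, w_ss = u_ηη.
Then w_t - 2w_s = u_σ: the advection term cancels and the PDE becomes the heat equation u_σ = 2u_ηη on η ∈ ℝ.
Initial data: u(η,0) = w(η,0) = -2sin(2η).
On η ∈ ℝ each mode satisfies (sin(nη))″ = -n² sin(nη), so exp(-2n²σ) sin(nη) solves the heat equation; by superposition u(η,σ) = Σ c_n exp(-2n²σ) sin(nη).
Reading off the coefficients: c_2=-2, so u(η,σ) = -2exp(-8σ)sin(2η).
Substituting back η = s + 2t, σ = t: w(s,t) = u(s + 2t, t).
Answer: w(s, t) = -2exp(-8t)sin(2s + 4t)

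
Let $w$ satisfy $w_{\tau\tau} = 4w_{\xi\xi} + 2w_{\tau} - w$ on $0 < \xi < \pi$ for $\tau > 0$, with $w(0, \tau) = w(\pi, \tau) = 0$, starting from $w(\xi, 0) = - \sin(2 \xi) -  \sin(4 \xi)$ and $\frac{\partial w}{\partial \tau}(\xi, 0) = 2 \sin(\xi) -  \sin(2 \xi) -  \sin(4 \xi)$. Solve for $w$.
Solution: Substitute $w = e^{\tau}u$, i.e. $u = e^{-\tau}w$.
By the product rule, $w_{\tau} = e^{\tau}(u_{\tau} + u)$, $w_{\tau\tau} = e^{\tau}(u_{\tau\tau} + 2u_{\tau} + u)$, $w_{\xi\xi} = e^{\tau}u_{\xi\xi}$.
Substituting into the PDE and dividing by $e^{\tau}$: $u_{\tau\tau} + 2u_{\tau} + u = 4u_{\xi\xi} + 2(u_{\tau} + u) - u$.
The lower-order terms cancel, leaving the standard wave equation $u_{\tau\tau} = 4u_{\xi\xi}$.
Initial data for $u$: $u(\xi,0) = w(\xi,0) = - \sin(2 \xi) - \sin(4 \xi)$; $u_{\tau}(\xi,0) = w_{\tau}(\xi,0) - w(\xi,0) = 2 \sin(\xi)$. The boundary conditions carry over: $u(0,\tau) = u(\pi,\tau) = 0$.
Solve for $u$:
  Using separation of variables $u = X(\xi)T(\tau)$:
  Eigenfunctions: $\sin(n\xi)$, $n = 1, 2, 3, \ldots$
  General solution: $u(\xi, \tau) = \sum [A_n \cos(2n \tau) + B_n \sin(2n \tau)] \sin(n\xi)$
  From $u(\xi,0) = - \sin(2 \xi) - \sin(4 \xi)$: $A_2=-1, A_4=-1$. From $u_{\tau}(\xi,0) = 2 \sin(\xi)$, using $u_{\tau}(\xi,0) = \sum \omega_n B_n \sin(n\xi)$ with $\omega_n = 2n$: $B_1 = 2/2 = 1$.
Hence $u(\xi,\tau) = \sin(\xi) \sin(2 \tau) - \sin(2 \xi) \cos(4 \tau) - \sin(4 \xi) \cos(8 \tau)$.
Transform back: $w(\xi,\tau) = e^{\tau}u(\xi,\tau)$.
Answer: $w(\xi, \tau) = e^{\tau} \sin(2 \tau) \sin(\xi) -  e^{\tau} \sin(2 \xi) \cos(4 \tau) -  e^{\tau} \sin(4 \xi) \cos(8 \tau)$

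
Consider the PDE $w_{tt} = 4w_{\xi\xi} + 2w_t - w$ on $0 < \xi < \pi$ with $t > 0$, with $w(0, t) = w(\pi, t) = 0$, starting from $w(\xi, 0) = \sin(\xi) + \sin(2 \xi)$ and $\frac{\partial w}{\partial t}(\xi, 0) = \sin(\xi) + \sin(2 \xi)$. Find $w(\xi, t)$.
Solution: Substitute $w = e^{t}u$.
Then $w_t = e^{t}(u_t + u)$, $w_{tt} = e^{t}(u_{tt} + 2u_t + u)$, $w_{\xi\xi} = e^{t}u_{\xi\xi}$; substituting and dividing by $e^{t}$, the lower-order terms cancel: $u_{tt} = 4u_{\xi\xi}$ (standard wave equation).
Data for $u$: $u(\xi,0) = w(\xi,0) = \sin(\xi) + \sin(2 \xi)$; $u_t(\xi,0) = w_t(\xi,0) - w(\xi,0) = 0$. The boundary conditions carry over: $u(0,t) = u(\pi,t) = 0$.
Separating variables: $u = \sum [A_n \cos(\omega_n t) + B_n \sin(\omega_n t)] \sin(n\xi)$, $\omega_n = 2n$. From ICs: $A_1=1, A_2=1$.
So $u(\xi,t) = \sin(\xi) \cos(2 t) + \sin(2 \xi) \cos(4 t)$, and $w(\xi,t) = e^{t}u(\xi,t)$.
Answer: $w(\xi, t) = e^{t} \sin(\xi) \cos(2 t) + e^{t} \sin(2 \xi) \cos(4 t)$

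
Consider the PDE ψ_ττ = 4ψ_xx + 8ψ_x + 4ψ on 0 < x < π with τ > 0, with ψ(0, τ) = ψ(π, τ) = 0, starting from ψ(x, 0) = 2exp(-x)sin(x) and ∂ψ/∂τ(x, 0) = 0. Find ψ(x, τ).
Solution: Substitute ψ = exp(-x)u, i.e. u = exp(x)ψ.
By the product rule, ψ_x = exp(-x)(u_x - u), ψ_xx = exp(-x)(u_xx - 2u_x + u), ψ_ττ = exp(-x)u_ττ.
Substituting into the PDE and dividing by exp(-x): u_ττ = 4(u_xx - 2u_x + u) + 8(u_x - u) + 4u.
The lower-order terms cancel, leaving the standard wave equation u_ττ = 4u_xx.
Initial data for u: u(x,0) = exp(x)ψ(x,0) = 2sin(x); u_τ(x,0) = exp(x)ψ_τ(x,0) = 0. The boundary conditions carry over: u(0,τ) = u(π,τ) = 0.
Solve for u:
  Using separation of variables u = X(x)T(τ):
  Eigenfunctions: sin(nx), n = 1, 2, 3, ...
  General solution: u(x, τ) = Σ [A_n cos(2n τ) + B_n sin(2n τ)] sin(nx)
  From u(x,0) = 2sin(x): A_1=2. From u_τ(x,0) = 0: all B_n = 0.
Hence u(x,τ) = 2sin(x)cos(2τ).
Transform back: ψ(x,τ) = exp(-x)u(x,τ).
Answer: ψ(x, τ) = 2exp(-x)sin(x)cos(2τ)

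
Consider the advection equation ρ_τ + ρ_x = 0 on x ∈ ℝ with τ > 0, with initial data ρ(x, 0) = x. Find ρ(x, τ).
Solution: By characteristics (dx/dτ = 1), ρ(x,τ) = f(x - τ) with f = ρ(·, 0).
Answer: ρ(x, τ) = x - τ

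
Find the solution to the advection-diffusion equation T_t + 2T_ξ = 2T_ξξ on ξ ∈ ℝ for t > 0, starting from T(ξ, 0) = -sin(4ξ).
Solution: Moving frame: η = ξ - 2t, σ = t, T = u(η,σ), so T_t = u_σ - 2u_η and T_ξξ = u_ηη.
Hence T_t + 2T_ξ = u_σ and the PDE becomes the heat equation u_σ = 2u_ηη on η ∈ ℝ.
Initial data: u(η,0) = T(η,0) = -sin(4η). Each mode sin(nη) decays as exp(-2n²σ) on ℝ, so u(η,σ) = Σ c_n exp(-2n²σ) sin(nη) with c_4=-1: u(η,σ) = -exp(-32σ)sin(4η).
Substituting back: T(ξ,t) = u(ξ - 2t, t).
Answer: T(ξ, t) = exp(-32t)sin(8t - 4ξ)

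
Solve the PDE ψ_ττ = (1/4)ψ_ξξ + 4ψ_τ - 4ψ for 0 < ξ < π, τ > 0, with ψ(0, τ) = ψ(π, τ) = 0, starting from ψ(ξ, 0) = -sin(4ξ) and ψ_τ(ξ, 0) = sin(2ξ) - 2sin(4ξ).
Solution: Substitute ψ = exp(2τ)u, i.e. u = exp(-2τ)ψ.
By the product rule, ψ_τ = exp(2τ)(u_τ + 2u), ψ_ττ = exp(2τ)(u_ττ + 4u_τ + 4u), ψ_ξξ = exp(2τ)u_ξξ.
Substituting into the PDE and dividing by exp(2τ): u_ττ + 4u_τ + 4u = (1/4)u_ξξ + 4(u_τ + 2u) - 4u.
The lower-order terms cancel, leaving the standard wave equation u_ττ = (1/4)u_ξξ.
Initial data for u: u(ξ,0) = ψ(ξ,0) = -sin(4ξ); u_τ(ξ,0) = ψ_τ(ξ,0) - 2ψ(ξ,0) = sin(2ξ). The boundary conditions carry over: u(0,τ) = u(π,τ) = 0.
Solve for u:
  Using separation of variables u = X(ξ)T(τ):
  Eigenfunctions: sin(nξ), n = 1, 2, 3, ...
  General solution: u(ξ, τ) = Σ [A_n cos(n τ/2) + B_n sin(n τ/2)] sin(nξ)
  From u(ξ,0) = -sin(4ξ): A_4=-1. From u_τ(ξ,0) = sin(2ξ), using u_τ(ξ,0) = Σ ω_n B_n sin(nξ) with ω_n = n/2: B_2 = 1/1 = 1.
Hence u(ξ,τ) = sin(2ξ)sin(τ) - sin(4ξ)cos(2τ).
Transform back: ψ(ξ,τ) = exp(2τ)u(ξ,τ).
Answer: ψ(ξ, τ) = exp(2τ)sin(2ξ)sin(τ) - exp(2τ)sin(4ξ)cos(2τ)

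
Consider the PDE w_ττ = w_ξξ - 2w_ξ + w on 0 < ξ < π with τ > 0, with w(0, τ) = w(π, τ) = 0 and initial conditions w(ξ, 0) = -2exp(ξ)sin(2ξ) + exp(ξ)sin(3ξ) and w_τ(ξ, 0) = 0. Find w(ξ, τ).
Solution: Substitute w = exp(ξ)u.
Then w_ξ = exp(ξ)(u_ξ + u), w_ξξ = exp(ξ)(u_ξξ + 2u_ξ + u), w_ττ = exp(ξ)u_ττ; substituting and dividing by exp(ξ), the lower-order terms cancel: u_ττ = u_ξξ (standard wave equation).
Data for u: u(ξ,0) = exp(-ξ)w(ξ,0) = -2sin(2ξ) + sin(3ξ); u_τ(ξ,0) = exp(-ξ)w_τ(ξ,0) = 0. The boundary conditions carry over: u(0,τ) = u(π,τ) = 0.
Separating variables: u = Σ [A_n cos(ω_n τ) + B_n sin(ω_n τ)] sin(nξ), ω_n = n. From ICs: A_2=-2, A_3=1.
So u(ξ,τ) = -2sin(2ξ)cos(2τ) + sin(3ξ)cos(3τ), and w(ξ,τ) = exp(ξ)u(ξ,τ).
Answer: w(ξ, τ) = -2exp(ξ)sin(2ξ)cos(2τ) + exp(ξ)sin(3ξ)cos(3τ)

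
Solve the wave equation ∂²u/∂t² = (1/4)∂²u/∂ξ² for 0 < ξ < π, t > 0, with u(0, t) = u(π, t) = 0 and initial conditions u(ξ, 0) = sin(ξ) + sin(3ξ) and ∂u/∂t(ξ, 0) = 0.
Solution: Using separation of variables u = X(ξ)T(t):
Eigenfunctions: sin(nξ), n = 1, 2, 3, ...
General solution: u(ξ, t) = Σ [A_n cos(n t/2) + B_n sin(n t/2)] sin(nξ)
From u(ξ,0) = sin(ξ) + sin(3ξ): A_1=1, A_3=1. From u_t(ξ,0) = 0: all B_n = 0.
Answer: u(ξ, t) = sin(ξ)cos(t/2) + sin(3ξ)cos(3t/2)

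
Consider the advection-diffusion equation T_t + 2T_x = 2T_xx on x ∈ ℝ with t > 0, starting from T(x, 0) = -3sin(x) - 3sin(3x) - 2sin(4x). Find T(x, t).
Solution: Change to a moving frame: let η = x - 2t, σ = t and write T(x,t) = u(η,σ).
By the chain rule T_t = u_σ - 2u_η, T_x = u_η, T_xx = u_ηη.
Then T_t + 2T_x = u_σ: the advection term cancels and the PDE becomes the heat equation u_σ = 2u_ηη on η ∈ ℝ.
Initial data: u(η,0) = T(η,0) = -3sin(η) - 3sin(3η) - 2sin(4η).
On η ∈ ℝ each mode satisfies (sin(nη))″ = -n² sin(nη), so exp(-2n²σ) sin(nη) solves the heat equation; by superposition u(η,σ) = Σ c_n exp(-2n²σ) sin(nη).
Reading off the coefficients: c_1=-3, c_3=-3, c_4=-2, so u(η,σ) = -3exp(-2σ)sin(η) - 3exp(-18σ)sin(3η) - 2exp(-32σ)sin(4η).
Substituting back η = x - 2t, σ = t: T(x,t) = u(x - 2t, t).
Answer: T(x, t) = 3exp(-2t)sin(2t - x) + 3exp(-18t)sin(6t - 3x) + 2exp(-32t)sin(8t - 4x)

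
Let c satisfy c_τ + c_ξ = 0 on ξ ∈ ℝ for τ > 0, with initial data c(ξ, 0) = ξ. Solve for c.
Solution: By method of characteristics (waves move right with speed 1):
Along characteristics ξ - τ = const, c is constant, so c(ξ,τ) = f(ξ - τ) with f = c(·, 0).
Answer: c(ξ, τ) = ξ - τ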